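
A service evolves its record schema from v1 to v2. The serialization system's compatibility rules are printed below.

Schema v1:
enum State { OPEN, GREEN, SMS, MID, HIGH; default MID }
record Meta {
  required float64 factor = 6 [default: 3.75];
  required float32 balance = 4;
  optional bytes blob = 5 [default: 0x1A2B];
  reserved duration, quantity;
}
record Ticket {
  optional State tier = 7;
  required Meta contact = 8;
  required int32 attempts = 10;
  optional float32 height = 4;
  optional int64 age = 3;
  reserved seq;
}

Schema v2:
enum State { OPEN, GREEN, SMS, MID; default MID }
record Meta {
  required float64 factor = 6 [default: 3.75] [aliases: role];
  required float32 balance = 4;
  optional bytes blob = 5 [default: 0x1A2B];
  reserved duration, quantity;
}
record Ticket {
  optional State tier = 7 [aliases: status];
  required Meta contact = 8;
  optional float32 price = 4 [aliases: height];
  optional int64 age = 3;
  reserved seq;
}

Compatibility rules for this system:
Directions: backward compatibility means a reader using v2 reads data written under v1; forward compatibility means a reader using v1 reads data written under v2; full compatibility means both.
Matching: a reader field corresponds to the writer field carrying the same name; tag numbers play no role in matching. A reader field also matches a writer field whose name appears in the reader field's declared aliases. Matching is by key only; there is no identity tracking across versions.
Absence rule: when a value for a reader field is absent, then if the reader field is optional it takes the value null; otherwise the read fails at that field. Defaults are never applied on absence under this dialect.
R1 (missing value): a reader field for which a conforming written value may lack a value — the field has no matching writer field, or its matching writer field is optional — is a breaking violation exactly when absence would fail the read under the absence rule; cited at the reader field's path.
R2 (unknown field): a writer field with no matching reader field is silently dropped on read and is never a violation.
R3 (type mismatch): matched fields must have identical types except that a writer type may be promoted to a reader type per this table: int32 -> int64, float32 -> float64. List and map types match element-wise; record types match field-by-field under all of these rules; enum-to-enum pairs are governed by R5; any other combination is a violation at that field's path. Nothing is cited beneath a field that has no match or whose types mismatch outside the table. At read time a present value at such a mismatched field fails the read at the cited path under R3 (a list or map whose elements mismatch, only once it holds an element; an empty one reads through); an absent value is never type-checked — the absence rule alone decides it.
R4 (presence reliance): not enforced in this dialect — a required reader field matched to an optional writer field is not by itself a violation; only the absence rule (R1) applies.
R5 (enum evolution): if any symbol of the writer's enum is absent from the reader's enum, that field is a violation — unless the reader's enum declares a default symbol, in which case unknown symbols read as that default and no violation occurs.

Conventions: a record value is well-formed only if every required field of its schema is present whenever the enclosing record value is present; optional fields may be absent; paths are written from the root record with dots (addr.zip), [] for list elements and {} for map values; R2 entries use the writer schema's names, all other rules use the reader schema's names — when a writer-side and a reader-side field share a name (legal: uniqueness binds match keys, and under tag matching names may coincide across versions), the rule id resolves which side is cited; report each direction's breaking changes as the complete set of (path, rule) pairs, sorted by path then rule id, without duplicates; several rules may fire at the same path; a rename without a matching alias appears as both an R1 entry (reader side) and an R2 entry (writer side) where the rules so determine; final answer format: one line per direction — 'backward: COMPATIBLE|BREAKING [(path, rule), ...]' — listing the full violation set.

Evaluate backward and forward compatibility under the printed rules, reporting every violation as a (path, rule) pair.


each type pair in Ticket: writer, then reader
backward for Ticket (reader v2, writer v1):
  tier <- tier (State -> State, writer optional)
  contact <- contact (Meta -> Meta, writer required)
  price <- height (float32 -> float32, writer optional)
  age <- age (int64 -> int64, writer optional)
  leftover writer field: attempts
  contact.factor <- contact.factor (float64 -> float64, writer required)
  contact.balance <- contact.balance (float32 -> float32, writer required)
  contact.blob <- contact.blob (bytes -> bytes, writer optional)
  nothing fires on Ticket: backward is COMPATIBLE
forward for Ticket (reader v1, writer v2):
  tier <- tier (State -> State, writer optional)
  contact <- contact (Meta -> Meta, writer required)
  no writer field matches reader attempts
  no writer field matches reader height
  age <- age (int64 -> int64, writer optional)
  leftover writer field: price
  contact.factor <- contact.factor (float64 -> float64, writer required)
  contact.balance <- contact.balance (float32 -> float32, writer required)
  contact.blob <- contact.blob (bytes -> bytes, writer optional)
  rule R1 violated at attempts
  => forward verdict for Ticket: BREAKING, 1 violation(s)

backward: COMPATIBLE []; forward: BREAKING [(attempts, R1)]


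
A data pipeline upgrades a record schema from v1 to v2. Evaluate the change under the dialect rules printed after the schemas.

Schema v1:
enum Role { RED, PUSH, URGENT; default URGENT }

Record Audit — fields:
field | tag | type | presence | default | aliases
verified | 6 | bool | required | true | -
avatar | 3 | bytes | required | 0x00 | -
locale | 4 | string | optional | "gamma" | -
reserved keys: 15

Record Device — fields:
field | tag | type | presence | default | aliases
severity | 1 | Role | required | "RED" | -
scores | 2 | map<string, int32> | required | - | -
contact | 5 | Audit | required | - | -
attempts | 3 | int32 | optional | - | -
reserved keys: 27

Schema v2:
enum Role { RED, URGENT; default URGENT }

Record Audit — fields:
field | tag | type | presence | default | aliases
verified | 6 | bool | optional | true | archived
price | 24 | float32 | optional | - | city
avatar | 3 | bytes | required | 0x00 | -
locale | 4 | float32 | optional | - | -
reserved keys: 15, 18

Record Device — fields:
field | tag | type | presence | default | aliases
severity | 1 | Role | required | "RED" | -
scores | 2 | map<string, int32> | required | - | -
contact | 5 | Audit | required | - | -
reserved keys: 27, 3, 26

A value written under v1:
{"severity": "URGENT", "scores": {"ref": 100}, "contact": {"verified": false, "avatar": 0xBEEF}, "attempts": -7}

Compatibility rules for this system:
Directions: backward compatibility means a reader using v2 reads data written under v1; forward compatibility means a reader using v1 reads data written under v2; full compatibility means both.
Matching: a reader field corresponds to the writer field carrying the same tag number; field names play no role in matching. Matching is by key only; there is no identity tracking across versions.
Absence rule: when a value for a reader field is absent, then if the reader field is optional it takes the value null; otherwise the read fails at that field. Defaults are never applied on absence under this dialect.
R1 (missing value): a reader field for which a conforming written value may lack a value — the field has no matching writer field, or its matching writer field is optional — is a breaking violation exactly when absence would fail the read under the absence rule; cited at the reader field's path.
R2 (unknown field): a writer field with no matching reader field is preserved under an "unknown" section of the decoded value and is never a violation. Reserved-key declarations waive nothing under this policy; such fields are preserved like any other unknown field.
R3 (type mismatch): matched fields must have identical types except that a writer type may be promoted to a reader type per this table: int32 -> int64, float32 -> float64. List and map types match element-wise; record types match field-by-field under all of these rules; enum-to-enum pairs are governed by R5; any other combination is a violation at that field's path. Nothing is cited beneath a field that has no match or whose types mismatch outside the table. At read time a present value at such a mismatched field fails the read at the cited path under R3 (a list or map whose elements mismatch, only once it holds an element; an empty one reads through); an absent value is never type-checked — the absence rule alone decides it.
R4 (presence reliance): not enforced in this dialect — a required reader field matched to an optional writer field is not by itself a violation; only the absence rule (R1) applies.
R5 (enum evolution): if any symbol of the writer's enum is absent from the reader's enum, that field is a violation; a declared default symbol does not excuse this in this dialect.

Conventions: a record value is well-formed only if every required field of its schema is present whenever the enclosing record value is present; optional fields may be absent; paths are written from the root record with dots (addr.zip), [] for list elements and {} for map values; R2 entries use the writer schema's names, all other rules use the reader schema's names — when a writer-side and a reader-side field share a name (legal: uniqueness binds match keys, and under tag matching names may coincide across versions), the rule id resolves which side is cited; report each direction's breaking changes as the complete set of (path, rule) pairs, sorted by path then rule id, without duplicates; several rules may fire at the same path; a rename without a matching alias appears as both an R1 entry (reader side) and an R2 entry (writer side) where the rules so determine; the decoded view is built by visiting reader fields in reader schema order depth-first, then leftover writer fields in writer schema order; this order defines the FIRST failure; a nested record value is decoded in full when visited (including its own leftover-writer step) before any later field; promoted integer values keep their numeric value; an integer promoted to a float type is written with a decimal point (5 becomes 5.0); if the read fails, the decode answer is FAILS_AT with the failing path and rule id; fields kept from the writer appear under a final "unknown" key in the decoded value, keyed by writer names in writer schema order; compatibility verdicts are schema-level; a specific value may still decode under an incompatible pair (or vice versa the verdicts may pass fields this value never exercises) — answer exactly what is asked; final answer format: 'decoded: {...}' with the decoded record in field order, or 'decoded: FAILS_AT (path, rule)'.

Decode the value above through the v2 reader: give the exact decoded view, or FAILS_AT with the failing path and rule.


decoded: {"severity": "URGENT", "scores": {"ref": 100}, "contact": {"verified": false, "price": null, "avatar": 0xBEEF, "locale": null}, "unknown": {"attempts": -7}}

each type pair in Device: writer, then reader
decoding the Device value with the v2 reader:
  severity := "URGENT"
  scores := {"ref": 100}
  contact.verified := false
  contact.price := null (not supplied -> null)
  contact.avatar := 0xBEEF
  contact.locale := null (not supplied -> null)
  writer attempts: kept under "unknown"
  => decoded: {"severity": "URGENT", "scores": {"ref": 100}, "contact": {"verified": false, "price": null, "avatar": 0xBEEF, "locale": null}, "unknown": {"attempts": -7}}
remaining Device differences; none change what is asked:
  field verified in record Audit: required changed to optional -> matters for Device compatibility verdicts, not for this value's decode
  enum Role (field severity in record Device): symbol PUSH removed -> matters for Device compatibility verdicts, not for this value's decode
  field locale in record Audit: type string changed to float32 (its default is dropped) -> matters for Device compatibility verdicts, not for this value's decode


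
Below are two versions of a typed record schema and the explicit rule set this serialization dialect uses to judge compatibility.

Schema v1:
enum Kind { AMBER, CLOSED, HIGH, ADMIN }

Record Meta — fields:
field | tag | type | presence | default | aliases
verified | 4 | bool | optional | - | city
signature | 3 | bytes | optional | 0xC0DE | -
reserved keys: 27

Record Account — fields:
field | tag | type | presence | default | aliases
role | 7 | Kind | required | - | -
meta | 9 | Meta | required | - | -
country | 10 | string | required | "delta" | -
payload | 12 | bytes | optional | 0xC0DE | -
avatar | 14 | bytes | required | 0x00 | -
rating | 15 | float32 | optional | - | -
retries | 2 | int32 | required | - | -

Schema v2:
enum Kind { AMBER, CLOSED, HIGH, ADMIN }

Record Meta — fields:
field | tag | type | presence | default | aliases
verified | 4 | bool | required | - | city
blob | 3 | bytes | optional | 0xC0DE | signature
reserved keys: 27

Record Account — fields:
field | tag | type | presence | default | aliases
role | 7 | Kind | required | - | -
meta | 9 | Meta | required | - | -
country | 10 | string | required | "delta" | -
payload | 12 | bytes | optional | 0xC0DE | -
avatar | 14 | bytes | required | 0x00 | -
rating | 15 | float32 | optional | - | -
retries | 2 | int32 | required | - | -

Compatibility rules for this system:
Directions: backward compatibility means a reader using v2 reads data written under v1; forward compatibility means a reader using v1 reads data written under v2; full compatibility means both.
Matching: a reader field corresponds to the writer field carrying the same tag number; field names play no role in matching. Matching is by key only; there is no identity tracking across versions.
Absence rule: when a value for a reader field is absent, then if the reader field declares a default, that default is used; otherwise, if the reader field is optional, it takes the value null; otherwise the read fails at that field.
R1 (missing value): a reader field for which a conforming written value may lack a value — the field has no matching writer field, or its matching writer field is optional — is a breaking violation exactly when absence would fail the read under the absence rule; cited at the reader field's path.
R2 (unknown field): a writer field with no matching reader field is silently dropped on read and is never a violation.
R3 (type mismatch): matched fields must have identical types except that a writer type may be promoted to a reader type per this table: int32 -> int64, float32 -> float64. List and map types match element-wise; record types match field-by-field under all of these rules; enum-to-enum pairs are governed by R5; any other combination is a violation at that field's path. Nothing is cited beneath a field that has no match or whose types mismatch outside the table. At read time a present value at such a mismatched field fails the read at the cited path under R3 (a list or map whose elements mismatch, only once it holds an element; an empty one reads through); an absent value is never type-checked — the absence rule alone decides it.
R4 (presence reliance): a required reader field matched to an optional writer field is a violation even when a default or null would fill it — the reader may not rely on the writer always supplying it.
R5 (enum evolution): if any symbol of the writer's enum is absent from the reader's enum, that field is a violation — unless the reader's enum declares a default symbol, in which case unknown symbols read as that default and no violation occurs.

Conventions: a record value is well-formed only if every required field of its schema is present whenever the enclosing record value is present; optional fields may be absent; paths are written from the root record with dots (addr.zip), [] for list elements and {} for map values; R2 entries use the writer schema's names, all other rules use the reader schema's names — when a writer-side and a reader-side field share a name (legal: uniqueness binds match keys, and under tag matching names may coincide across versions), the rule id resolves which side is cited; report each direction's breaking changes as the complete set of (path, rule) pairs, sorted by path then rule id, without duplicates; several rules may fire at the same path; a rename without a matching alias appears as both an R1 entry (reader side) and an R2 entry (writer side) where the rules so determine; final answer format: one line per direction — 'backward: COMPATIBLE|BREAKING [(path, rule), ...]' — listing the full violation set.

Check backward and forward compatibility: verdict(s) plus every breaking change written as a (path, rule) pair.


backward: BREAKING [(meta.verified, R1), (meta.verified, R4)]; forward: COMPATIBLE []

each type pair in Account: writer, then reader
backward pass over Account, reader schema v2, writer schema v1:
  Kind -> Kind, writer required: role aligns to role
  Meta -> Meta, writer required: meta aligns to meta
  string -> string, writer required: country aligns to country
  bytes -> bytes, writer optional: payload aligns to payload
  bytes -> bytes, writer required: avatar aligns to avatar
  float32 -> float32, writer optional: rating aligns to rating
  int32 -> int32, writer required: retries aligns to retries
  bool -> bool, writer optional: meta.verified aligns to meta.verified
  bytes -> bytes, writer optional: meta.blob aligns to meta.signature
  R1 fires at meta.verified
  R4 fires at meta.verified
  => 2 violation(s): backward is BREAKING for Account
forward pass over Account, reader schema v1, writer schema v2:
  Kind -> Kind, writer required: role aligns to role
  Meta -> Meta, writer required: meta aligns to meta
  string -> string, writer required: country aligns to country
  bytes -> bytes, writer optional: payload aligns to payload
  bytes -> bytes, writer required: avatar aligns to avatar
  float32 -> float32, writer optional: rating aligns to rating
  int32 -> int32, writer required: retries aligns to retries
  bool -> bool, writer required: meta.verified aligns to meta.verified
  bytes -> bytes, writer optional: meta.signature aligns to meta.blob
  nothing fires on Account: forward is COMPATIBLE


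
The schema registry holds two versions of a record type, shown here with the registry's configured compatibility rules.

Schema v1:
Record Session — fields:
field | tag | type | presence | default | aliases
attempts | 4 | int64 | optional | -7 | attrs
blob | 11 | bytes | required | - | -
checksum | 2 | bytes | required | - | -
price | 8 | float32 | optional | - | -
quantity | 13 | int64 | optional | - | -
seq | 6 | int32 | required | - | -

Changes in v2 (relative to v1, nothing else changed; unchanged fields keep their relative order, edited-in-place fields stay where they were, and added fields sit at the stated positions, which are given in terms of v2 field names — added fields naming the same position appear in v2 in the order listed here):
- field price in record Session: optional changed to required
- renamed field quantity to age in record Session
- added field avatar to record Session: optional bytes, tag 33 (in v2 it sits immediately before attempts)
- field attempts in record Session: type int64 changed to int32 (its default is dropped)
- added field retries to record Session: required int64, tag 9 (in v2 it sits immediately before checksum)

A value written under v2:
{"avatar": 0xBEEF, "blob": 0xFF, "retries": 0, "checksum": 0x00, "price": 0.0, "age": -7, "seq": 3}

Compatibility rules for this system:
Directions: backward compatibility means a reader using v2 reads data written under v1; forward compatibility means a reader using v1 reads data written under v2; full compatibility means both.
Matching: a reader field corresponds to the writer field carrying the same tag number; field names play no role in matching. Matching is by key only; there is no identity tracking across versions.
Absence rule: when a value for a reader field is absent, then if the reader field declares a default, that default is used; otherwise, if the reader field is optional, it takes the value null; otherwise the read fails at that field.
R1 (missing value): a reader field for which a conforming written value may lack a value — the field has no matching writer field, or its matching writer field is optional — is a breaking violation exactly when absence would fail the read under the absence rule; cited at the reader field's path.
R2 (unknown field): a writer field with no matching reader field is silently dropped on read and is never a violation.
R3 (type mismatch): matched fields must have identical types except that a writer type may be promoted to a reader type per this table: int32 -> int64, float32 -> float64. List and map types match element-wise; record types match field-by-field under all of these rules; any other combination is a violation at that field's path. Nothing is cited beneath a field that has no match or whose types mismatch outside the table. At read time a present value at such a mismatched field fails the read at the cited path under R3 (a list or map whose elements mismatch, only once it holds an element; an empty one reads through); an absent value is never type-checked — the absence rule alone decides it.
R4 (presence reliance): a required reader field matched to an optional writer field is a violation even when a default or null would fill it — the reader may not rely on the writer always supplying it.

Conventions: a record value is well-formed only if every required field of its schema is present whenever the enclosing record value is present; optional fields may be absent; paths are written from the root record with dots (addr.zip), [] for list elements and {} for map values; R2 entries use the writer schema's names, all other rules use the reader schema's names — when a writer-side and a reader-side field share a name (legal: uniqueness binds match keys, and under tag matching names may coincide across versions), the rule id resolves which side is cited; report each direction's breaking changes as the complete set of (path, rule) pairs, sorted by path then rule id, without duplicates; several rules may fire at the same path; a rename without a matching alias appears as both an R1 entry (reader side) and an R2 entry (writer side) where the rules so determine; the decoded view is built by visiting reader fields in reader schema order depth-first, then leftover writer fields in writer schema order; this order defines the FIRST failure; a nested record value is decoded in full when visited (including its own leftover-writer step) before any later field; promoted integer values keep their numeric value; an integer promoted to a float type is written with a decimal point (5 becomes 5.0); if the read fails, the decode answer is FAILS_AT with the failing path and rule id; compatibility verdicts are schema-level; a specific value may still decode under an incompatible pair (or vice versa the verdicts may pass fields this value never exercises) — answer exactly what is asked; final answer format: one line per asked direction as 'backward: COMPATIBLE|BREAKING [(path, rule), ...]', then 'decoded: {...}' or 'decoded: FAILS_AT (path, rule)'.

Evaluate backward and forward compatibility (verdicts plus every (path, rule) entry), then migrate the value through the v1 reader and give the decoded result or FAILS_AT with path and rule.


backward: BREAKING [(attempts, R3), (price, R1), (price, R4), (retries, R1)]; forward: COMPATIBLE []; decoded: {"attempts": -7, "blob": 0xFF, "checksum": 0x00, "price": 0.0, "quantity": -7, "seq": 3}

the writer's type comes first in each Session pair
backward pass over Session, reader schema v2, writer schema v1:
  avatar has no writer counterpart
  writer optional, int64 -> int32: reader attempts maps from writer attempts
  writer required, bytes -> bytes: reader blob maps from writer blob
  retries has no writer counterpart
  writer required, bytes -> bytes: reader checksum maps from writer checksum
  writer optional, float32 -> float32: reader price maps from writer price
  writer optional, int64 -> int64: reader age maps from writer quantity
  writer required, int32 -> int32: reader seq maps from writer seq
  breaking: (attempts, R3)
  breaking: (price, R1)
  breaking: (price, R4)
  breaking: (retries, R1)
  backward on Session therefore BREAKING (4)
forward pass over Session, reader schema v1, writer schema v2:
  writer optional, int32 -> int64: reader attempts maps from writer attempts
  writer required, bytes -> bytes: reader blob maps from writer blob
  writer required, bytes -> bytes: reader checksum maps from writer checksum
  writer required, float32 -> float32: reader price maps from writer price
  writer optional, int64 -> int64: reader quantity maps from writer age
  writer required, int32 -> int32: reader seq maps from writer seq
  avatar (writer side), unknown to reader
  retries (writer side), unknown to reader
  nothing fires on Session: forward is COMPATIBLE
migrating the Session value to v1:
  attempts := -7 (missing; default applied)
  blob := 0xFF
  checksum := 0x00
  price := 0.0
  quantity := -7 (from writer age)
  seq := 3
  writer avatar: no reader field; dropped
  writer retries: no reader field; dropped
  => decoded: {"attempts": -7, "blob": 0xFF, "checksum": 0x00, "price": 0.0, "quantity": -7, "seq": 3}


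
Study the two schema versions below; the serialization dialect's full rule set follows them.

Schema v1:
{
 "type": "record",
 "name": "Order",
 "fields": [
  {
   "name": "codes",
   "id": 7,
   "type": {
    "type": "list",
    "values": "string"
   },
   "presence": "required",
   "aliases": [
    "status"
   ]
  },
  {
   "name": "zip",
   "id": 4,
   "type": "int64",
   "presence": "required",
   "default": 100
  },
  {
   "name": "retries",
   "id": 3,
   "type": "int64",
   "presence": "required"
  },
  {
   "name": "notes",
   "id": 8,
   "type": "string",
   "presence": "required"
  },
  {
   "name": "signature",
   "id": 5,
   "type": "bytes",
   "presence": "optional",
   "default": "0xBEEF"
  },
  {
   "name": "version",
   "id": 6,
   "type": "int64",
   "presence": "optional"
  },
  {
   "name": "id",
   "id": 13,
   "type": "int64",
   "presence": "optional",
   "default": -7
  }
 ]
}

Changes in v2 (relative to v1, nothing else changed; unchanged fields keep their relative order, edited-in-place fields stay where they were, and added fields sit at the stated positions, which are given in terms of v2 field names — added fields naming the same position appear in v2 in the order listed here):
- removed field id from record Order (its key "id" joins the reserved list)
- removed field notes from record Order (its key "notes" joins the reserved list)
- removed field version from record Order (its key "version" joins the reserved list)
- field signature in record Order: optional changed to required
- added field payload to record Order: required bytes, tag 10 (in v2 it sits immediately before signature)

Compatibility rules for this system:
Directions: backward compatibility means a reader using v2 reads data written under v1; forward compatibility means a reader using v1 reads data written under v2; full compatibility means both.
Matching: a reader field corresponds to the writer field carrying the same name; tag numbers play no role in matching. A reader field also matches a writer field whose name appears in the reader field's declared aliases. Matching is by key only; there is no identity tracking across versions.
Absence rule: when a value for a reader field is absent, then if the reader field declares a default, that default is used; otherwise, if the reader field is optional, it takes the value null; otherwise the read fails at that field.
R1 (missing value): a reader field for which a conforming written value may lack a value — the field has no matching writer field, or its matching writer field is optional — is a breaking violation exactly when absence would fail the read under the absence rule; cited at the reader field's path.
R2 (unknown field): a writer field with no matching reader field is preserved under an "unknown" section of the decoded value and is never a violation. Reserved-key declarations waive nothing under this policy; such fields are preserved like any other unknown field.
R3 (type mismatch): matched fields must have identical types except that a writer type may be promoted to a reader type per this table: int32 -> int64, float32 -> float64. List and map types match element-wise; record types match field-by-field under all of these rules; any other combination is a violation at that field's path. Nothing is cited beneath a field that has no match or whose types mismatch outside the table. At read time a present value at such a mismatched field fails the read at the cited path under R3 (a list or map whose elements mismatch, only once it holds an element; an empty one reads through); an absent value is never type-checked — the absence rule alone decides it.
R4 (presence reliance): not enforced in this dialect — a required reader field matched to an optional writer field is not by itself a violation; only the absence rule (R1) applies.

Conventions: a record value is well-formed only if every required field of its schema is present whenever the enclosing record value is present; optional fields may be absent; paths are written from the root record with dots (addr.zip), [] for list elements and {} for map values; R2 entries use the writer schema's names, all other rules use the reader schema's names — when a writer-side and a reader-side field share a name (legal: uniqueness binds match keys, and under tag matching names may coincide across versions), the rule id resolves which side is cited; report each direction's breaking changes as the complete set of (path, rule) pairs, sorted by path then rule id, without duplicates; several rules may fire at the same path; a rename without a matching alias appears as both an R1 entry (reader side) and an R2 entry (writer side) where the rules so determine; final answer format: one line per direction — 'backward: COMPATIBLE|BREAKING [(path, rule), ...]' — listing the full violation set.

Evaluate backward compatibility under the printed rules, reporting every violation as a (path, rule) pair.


backward: BREAKING [(payload, R1)]

the writer's type comes first in each Order pair
checking backward for Order: reader v2 against writer v1:
  codes: paired with writer codes (list<string> -> list<string>; writer required)
  zip: paired with writer zip (int64 -> int64; writer required)
  retries: paired with writer retries (int64 -> int64; writer required)
  payload has no writer counterpart
  signature: paired with writer signature (bytes -> bytes; writer optional)
  writer notes: unknown to reader
  writer version: unknown to reader
  writer id: unknown to reader
  rule R1 violated at payload
  backward on Order therefore BREAKING (1)
remaining Order differences; none change what is asked:
  removed field id from record Order (its key "id" joins the reserved list) -> fires no rule on Order, leaving the asked answer as it is
  removed field notes from record Order (its key "notes" joins the reserved list) -> affects forward compatibility only, which is not asked
  removed field version from record Order (its key "version" joins the reserved list) -> fires no rule on Order, leaving the asked answer as it is
  field signature in record Order: optional changed to required -> fires no rule on Order, leaving the asked answer as it is


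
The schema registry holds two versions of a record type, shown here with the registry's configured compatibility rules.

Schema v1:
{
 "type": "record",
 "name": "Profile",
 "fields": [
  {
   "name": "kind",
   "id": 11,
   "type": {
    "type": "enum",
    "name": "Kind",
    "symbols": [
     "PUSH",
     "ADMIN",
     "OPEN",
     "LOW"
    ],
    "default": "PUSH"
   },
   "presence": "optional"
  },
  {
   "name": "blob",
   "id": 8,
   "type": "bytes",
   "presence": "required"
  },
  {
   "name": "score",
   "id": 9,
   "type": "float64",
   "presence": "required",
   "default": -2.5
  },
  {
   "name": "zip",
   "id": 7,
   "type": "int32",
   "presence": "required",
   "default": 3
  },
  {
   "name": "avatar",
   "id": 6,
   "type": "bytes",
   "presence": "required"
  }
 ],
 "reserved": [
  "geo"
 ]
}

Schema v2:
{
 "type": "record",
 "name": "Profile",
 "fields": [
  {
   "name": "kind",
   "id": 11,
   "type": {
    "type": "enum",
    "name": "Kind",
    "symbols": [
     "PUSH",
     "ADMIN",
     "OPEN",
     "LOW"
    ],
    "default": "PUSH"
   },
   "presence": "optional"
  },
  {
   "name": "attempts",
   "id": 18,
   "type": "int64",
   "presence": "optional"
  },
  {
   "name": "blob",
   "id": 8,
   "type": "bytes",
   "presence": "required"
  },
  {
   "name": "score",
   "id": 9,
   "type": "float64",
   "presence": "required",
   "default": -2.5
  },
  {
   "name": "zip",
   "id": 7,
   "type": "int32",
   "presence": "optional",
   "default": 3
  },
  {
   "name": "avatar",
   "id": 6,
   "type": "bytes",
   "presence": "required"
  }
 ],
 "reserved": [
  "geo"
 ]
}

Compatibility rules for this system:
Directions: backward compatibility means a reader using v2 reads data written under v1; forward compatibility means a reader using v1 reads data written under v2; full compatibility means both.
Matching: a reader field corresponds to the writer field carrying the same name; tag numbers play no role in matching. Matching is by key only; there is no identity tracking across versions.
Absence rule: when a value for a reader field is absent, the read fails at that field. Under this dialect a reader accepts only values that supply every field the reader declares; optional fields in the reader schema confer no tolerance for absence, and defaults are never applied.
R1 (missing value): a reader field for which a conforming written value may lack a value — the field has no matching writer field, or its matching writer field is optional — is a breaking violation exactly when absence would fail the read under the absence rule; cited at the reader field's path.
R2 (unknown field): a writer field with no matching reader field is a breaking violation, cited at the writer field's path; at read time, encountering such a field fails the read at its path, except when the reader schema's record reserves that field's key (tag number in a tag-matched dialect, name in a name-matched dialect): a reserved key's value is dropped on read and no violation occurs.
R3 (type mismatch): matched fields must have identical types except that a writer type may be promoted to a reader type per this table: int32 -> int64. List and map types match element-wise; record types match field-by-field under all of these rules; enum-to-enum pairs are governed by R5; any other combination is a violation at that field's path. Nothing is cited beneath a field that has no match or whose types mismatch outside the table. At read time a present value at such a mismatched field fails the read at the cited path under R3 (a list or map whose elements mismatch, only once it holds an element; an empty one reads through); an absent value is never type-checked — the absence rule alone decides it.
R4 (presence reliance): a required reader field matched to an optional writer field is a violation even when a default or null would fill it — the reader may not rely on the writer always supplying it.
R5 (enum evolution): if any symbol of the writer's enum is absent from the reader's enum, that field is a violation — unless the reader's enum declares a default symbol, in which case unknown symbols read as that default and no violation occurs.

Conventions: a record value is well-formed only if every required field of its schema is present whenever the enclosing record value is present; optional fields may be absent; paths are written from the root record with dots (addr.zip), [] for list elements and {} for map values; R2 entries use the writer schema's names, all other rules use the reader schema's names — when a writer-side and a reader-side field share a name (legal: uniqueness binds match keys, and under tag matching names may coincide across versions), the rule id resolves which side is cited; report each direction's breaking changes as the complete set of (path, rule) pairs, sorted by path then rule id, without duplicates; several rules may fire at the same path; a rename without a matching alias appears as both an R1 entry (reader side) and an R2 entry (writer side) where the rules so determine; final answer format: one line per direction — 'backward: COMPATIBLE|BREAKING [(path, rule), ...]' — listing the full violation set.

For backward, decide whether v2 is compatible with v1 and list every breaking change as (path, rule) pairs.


backward: BREAKING [(attempts, R1), (kind, R1)]

arrows below run writer -> reader for Profile
backward pass over Profile, reader schema v2, writer schema v1:
  kind: Kind -> Kind, writer optional; from kind
  attempts has no writer counterpart
  blob: bytes -> bytes, writer required; from blob
  score: float64 -> float64, writer required; from score
  zip: int32 -> int32, writer required; from zip
  avatar: bytes -> bytes, writer required; from avatar
  R1 fires at attempts
  R1 fires at kind
  => backward verdict for Profile: BREAKING, 2 violation(s)
remaining Profile differences; none change what is asked:
  field zip in record Profile: required changed to optional -> affects forward compatibility only, which is not asked


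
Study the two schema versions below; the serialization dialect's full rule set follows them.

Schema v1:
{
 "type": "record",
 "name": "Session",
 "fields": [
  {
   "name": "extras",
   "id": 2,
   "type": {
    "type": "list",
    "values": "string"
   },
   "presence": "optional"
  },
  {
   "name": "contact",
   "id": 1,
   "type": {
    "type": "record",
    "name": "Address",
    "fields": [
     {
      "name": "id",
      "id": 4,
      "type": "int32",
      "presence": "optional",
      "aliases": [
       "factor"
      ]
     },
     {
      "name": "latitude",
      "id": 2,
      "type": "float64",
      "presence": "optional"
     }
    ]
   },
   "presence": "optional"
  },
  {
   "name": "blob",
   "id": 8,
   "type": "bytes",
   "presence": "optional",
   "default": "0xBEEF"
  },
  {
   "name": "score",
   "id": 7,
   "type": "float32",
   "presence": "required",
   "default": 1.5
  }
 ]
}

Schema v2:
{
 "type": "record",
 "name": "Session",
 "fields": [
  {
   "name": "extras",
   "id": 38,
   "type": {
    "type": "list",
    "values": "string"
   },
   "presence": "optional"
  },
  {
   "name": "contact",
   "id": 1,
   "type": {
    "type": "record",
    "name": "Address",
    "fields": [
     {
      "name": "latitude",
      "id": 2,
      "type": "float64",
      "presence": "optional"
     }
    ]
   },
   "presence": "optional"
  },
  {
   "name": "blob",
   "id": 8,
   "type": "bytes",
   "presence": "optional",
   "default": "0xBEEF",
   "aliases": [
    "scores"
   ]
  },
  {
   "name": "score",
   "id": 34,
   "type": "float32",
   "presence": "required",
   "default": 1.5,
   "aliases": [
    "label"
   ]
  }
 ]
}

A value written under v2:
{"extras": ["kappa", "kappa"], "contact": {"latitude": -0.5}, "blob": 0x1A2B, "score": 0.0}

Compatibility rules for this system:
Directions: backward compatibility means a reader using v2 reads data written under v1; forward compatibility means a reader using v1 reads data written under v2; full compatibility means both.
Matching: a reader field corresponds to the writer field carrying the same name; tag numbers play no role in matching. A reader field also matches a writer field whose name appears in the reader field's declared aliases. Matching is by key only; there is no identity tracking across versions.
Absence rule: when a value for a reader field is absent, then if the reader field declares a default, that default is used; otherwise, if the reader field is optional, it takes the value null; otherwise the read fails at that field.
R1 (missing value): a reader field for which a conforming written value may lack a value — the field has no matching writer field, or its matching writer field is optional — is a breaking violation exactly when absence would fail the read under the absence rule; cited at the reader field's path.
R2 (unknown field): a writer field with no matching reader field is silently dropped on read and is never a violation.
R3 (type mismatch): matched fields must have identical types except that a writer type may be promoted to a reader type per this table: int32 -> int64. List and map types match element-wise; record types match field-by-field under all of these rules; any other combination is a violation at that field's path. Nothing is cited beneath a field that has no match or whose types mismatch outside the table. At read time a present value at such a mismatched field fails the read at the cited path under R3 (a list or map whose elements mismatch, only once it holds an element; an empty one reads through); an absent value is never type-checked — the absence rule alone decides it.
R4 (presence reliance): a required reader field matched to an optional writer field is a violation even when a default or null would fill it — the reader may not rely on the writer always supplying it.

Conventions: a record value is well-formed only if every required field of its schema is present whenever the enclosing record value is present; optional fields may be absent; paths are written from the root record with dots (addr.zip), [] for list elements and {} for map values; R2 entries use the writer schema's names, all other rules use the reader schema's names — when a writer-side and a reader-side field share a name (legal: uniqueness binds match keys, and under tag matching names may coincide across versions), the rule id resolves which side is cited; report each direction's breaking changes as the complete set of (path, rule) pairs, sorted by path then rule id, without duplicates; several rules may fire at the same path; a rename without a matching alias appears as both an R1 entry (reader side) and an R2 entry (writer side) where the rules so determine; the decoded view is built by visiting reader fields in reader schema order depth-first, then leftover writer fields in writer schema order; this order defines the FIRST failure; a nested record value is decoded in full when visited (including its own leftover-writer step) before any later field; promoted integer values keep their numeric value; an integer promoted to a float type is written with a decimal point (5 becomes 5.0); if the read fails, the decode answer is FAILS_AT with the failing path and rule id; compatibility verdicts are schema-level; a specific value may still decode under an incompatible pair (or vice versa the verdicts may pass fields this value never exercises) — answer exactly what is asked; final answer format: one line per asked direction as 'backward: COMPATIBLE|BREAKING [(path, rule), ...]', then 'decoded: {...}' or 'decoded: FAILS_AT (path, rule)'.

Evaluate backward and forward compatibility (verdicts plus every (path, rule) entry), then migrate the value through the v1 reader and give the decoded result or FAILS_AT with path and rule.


backward: COMPATIBLE []; forward: COMPATIBLE []; decoded: {"extras": ["kappa", "kappa"], "contact": {"id": null, "latitude": -0.5}, "blob": 0x1A2B, "score": 0.0}

in Session below, arrows point writer -> reader
backward pass over Session, reader schema v2, writer schema v1:
  writer optional, list<string> -> list<string>: reader extras maps from writer extras
  writer optional, Address -> Address: reader contact maps from writer contact
  writer optional, bytes -> bytes: reader blob maps from writer blob
  writer required, float32 -> float32: reader score maps from writer score
  writer optional, float64 -> float64: reader contact.latitude maps from writer contact.latitude
  writer contact.id: unknown to reader
  => backward: COMPATIBLE
forward pass over Session, reader schema v1, writer schema v2:
  writer optional, list<string> -> list<string>: reader extras maps from writer extras
  writer optional, Address -> Address: reader contact maps from writer contact
  writer optional, bytes -> bytes: reader blob maps from writer blob
  writer required, float32 -> float32: reader score maps from writer score
  contact.id: no writer-side match
  writer optional, float64 -> float64: reader contact.latitude maps from writer contact.latitude
  => forward: COMPATIBLE
decode walk for Session under reader schema v1:
  extras := ["kappa", "kappa"]
  contact.id := null (missing; optional => null)
  contact.latitude := -0.5
  blob := 0x1A2B
  score := 0.0
  => decoded: {"extras": ["kappa", "kappa"], "contact": {"id": null, "latitude": -0.5}, "blob": 0x1A2B, "score": 0.0}
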